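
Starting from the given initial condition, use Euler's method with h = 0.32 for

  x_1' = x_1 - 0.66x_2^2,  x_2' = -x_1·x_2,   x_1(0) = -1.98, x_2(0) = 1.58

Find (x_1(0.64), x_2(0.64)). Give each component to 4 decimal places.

-5.5529, 5.1753

Euler on (x_1,x_2): x_1_{n+1} = x_1_n + h·x_1', x_2_{n+1} = x_2_n + h·x_2'.
0.000000: (-1.980000, 1.580000); f=(-3.627624, 3.128400) → (-3.140840, 2.581088)
0.320000: (-3.140840, 2.581088); f=(-7.537770, 8.106784) → (-5.552926, 5.175259)
(x_1(0.64), x_2(0.64)) ≈ (-5.5529, 5.1753)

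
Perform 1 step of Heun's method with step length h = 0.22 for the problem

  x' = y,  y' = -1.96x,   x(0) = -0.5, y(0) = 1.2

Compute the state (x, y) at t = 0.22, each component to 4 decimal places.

-0.2123, 1.3587

Heun on (x,y): k1 = f(t_n, state_n); k2 = f(t_n + h, state_n + h·k1); state_{n+1} = state_n + (h/2)·(k1 + k2).
0.000000: (-0.500000, 1.200000)
  k1 = (1.200000, 0.980000)
  predictor → (-0.236000, 1.415600)
  k2 = (1.415600, 0.462560)
  → (-0.212284, 1.358682)
(x(0.22), y(0.22)) ≈ (-0.2123, 1.3587)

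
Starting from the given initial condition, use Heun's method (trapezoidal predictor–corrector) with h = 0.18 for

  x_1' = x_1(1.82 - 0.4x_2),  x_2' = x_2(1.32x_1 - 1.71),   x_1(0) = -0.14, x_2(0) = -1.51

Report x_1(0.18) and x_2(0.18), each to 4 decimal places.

Heun on (x_1,x_2): k1 = f(t_n, state_n); k2 = f(t_n + h, state_n + h·k1); state_{n+1} = state_n + (h/2)·(k1 + k2).
0.000000: (-0.140000, -1.510000)
  k1 = (-0.339360, 2.861148)
  predictor → (-0.201085, -0.994993)
  k2 = (-0.446006, 1.965542)
  → (-0.210683, -1.075598)
(x_1(0.18), x_2(0.18)) ≈ (-0.2107, -1.0756)

-0.2107, -1.0756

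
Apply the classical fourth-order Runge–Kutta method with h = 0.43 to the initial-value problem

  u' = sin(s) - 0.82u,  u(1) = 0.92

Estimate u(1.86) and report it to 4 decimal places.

1.0507

RK4: k1 = f(s_n, u_n); k2 = f(s_n + h/2, u_n + (h/2)·k1); k3 = f(s_n + h/2, u_n + (h/2)·k2); k4 = f(s_n + h, u_n + h·k3); u_{n+1} = u_n + (h/6)·(k1 + 2k2 + 2k3 + k4).
s=1.000000, u=0.920000:
  k1 = f(1.000000, 0.920000) = 0.087071
  k2 = f(1.215000, 0.938720) = 0.167619
  k3 = f(1.215000, 0.956038) = 0.153418
  k4 = f(1.430000, 0.985970) = 0.181609
  u ← 0.920000 + (0.43/6)·(k1 + 2k2 + 2k3 + k4) = 0.985271
s=1.430000, u=0.985271:
  k1 = f(1.430000, 0.985271) = 0.182183
  k2 = f(1.645000, 1.024440) = 0.157207
  k3 = f(1.645000, 1.019070) = 0.161611
  k4 = f(1.860000, 1.054763) = 0.093565
  u ← 0.985271 + (0.43/6)·(k1 + 2k2 + 2k3 + k4) = 1.050730
u(1.86) ≈ 1.0507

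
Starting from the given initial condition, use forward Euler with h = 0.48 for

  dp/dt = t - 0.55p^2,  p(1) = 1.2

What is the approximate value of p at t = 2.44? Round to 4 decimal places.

Euler: p_{n+1} = p_n + h·f(t_n, p_n).
t=1.000000, p=1.200000: f=0.208000 → p ← 1.200000 + 0.48·0.208000 = 1.299840
t=1.480000, p=1.299840: f=0.550729 → p ← 1.299840 + 0.48·0.550729 = 1.564190
t=1.960000, p=1.564190: f=0.614321 → p ← 1.564190 + 0.48·0.614321 = 1.859064
p(2.44) ≈ 1.8591

1.8591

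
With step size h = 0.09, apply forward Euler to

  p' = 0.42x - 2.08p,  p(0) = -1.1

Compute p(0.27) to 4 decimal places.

-0.5811

Euler: p_{n+1} = p_n + h·f(x_n, p_n).
x=0.000000, p=-1.100000: f=2.288000 → p ← -1.100000 + 0.09·2.288000 = -0.894080
x=0.090000, p=-0.894080: f=1.897486 → p ← -0.894080 + 0.09·1.897486 = -0.723306
x=0.180000, p=-0.723306: f=1.580077 → p ← -0.723306 + 0.09·1.580077 = -0.581099
p(0.27) ≈ -0.5811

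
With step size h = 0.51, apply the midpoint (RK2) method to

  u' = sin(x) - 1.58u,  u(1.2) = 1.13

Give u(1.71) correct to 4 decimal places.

Midpoint: k1 = f(x_n, u_n); k2 = f(x_n + h/2, u_n + (h/2)·k1); u_{n+1} = u_n + h·k2.
x=1.200000, u=1.130000:
  k1 = f(1.200000, 1.130000) = -0.853361
  k2 = f(1.455000, 0.912393) = -0.448278
  u ← 1.130000 + 0.51·(-0.448278) = 0.901378
u(1.71) ≈ 0.9014

0.9014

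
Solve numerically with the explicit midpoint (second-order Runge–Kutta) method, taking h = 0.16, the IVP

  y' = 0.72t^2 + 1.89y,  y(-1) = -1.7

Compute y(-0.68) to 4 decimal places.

Midpoint: k1 = f(t_n, y_n); k2 = f(t_n + h/2, y_n + (h/2)·k1); y_{n+1} = y_n + h·k2.
t=-1.000000, y=-1.700000:
  k1 = f(-1.000000, -1.700000) = -2.493000
  k2 = f(-0.920000, -1.899440) = -2.980534
  y ← -1.700000 + 0.16·(-2.980534) = -2.176885
t=-0.840000, y=-2.176885:
  k1 = f(-0.840000, -2.176885) = -3.606281
  k2 = f(-0.760000, -2.465388) = -4.243711
  y ← -2.176885 + 0.16·(-4.243711) = -2.855879
y(-0.68) ≈ -2.8559

-2.8559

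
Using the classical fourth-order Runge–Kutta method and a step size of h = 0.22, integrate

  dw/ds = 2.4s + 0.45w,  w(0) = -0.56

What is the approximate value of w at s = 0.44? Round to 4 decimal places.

RK4: k1 = f(s_n, w_n); k2 = f(s_n + h/2, w_n + (h/2)·k1); k3 = f(s_n + h/2, w_n + (h/2)·k2); k4 = f(s_n + h, w_n + h·k3); w_{n+1} = w_n + (h/6)·(k1 + 2k2 + 2k3 + k4).
s=0.000000, w=-0.560000:
  k1 = f(0.000000, -0.560000) = -0.252000
  k2 = f(0.110000, -0.587720) = -0.000474
  k3 = f(0.110000, -0.560052) = 0.011977
  k4 = f(0.220000, -0.557365) = 0.277186
  w ← -0.560000 + (0.22/6)·(k1 + 2k2 + 2k3 + k4) = -0.558233
s=0.220000, w=-0.558233:
  k1 = f(0.220000, -0.558233) = 0.276795
  k2 = f(0.330000, -0.527786) = 0.554497
  k3 = f(0.330000, -0.497238) = 0.568243
  k4 = f(0.440000, -0.433220) = 0.861051
  w ← -0.558233 + (0.22/6)·(k1 + 2k2 + 2k3 + k4) = -0.434178
w(0.44) ≈ -0.4342

-0.4342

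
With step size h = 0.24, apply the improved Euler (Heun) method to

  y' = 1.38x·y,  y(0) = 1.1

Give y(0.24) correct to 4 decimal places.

1.1437

Heun: k1 = f(x_n, y_n); k2 = f(x_n + h, y_n + h·k1); y_{n+1} = y_n + (h/2)·(k1 + k2).
x=0.000000, y=1.100000:
  k1 = f(0.000000, 1.100000) = 0.000000
  k2 = f(0.240000, 1.100000) = 0.364320
  y ← 1.100000 + (0.24/2)·(0.000000 + 0.364320) = 1.143718
y(0.24) ≈ 1.1437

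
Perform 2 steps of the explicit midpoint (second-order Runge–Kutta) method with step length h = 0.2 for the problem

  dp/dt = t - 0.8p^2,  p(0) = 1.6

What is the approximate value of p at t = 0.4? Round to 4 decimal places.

1.1414

Midpoint: k1 = f(t_n, p_n); k2 = f(t_n + h/2, p_n + (h/2)·k1); p_{n+1} = p_n + h·k2.
t=0.000000, p=1.600000:
  k1 = f(0.000000, 1.600000) = -2.048000
  k2 = f(0.100000, 1.395200) = -1.457266
  p ← 1.600000 + 0.2·(-1.457266) = 1.308547
t=0.200000, p=1.308547:
  k1 = f(0.200000, 1.308547) = -1.169836
  k2 = f(0.300000, 1.191563) = -0.835858
  p ← 1.308547 + 0.2·(-0.835858) = 1.141375
p(0.4) ≈ 1.1414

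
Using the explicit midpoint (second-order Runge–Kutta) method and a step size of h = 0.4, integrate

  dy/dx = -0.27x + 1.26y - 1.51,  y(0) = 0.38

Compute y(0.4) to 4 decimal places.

-0.1580

Midpoint: k1 = f(x_n, y_n); k2 = f(x_n + h/2, y_n + (h/2)·k1); y_{n+1} = y_n + h·k2.
x=0.000000, y=0.380000:
  k1 = f(0.000000, 0.380000) = -1.031200
  k2 = f(0.200000, 0.173760) = -1.345062
  y ← 0.380000 + 0.4·(-1.345062) = -0.158025
y(0.4) ≈ -0.1580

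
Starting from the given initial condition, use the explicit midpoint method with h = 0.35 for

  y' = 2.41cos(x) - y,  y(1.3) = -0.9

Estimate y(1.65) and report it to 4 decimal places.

Midpoint: k1 = f(x_n, y_n); k2 = f(x_n + h/2, y_n + (h/2)·k1); y_{n+1} = y_n + h·k2.
x=1.300000, y=-0.900000:
  k1 = f(1.300000, -0.900000) = 1.544672
  k2 = f(1.475000, -0.629682) = 0.860199
  y ← -0.900000 + 0.35·0.860199 = -0.598931
y(1.65) ≈ -0.5989

-0.5989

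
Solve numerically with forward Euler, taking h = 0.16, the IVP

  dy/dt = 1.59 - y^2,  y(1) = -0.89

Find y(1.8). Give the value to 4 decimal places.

0.0734

Euler: y_{n+1} = y_n + h·f(t_n, y_n).
t=1.000000, y=-0.890000: f=0.797900 → y ← -0.890000 + 0.16·0.797900 = -0.762336
t=1.160000, y=-0.762336: f=1.008844 → y ← -0.762336 + 0.16·1.008844 = -0.600921
t=1.320000, y=-0.600921: f=1.228894 → y ← -0.600921 + 0.16·1.228894 = -0.404298
t=1.480000, y=-0.404298: f=1.426543 → y ← -0.404298 + 0.16·1.426543 = -0.176051
t=1.640000, y=-0.176051: f=1.559006 → y ← -0.176051 + 0.16·1.559006 = 0.073390
y(1.8) ≈ 0.0734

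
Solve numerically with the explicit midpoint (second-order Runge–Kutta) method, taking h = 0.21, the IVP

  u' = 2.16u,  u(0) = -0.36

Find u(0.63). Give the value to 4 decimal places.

-1.3575

Midpoint: k1 = f(x_n, u_n); k2 = f(x_n + h/2, u_n + (h/2)·k1); u_{n+1} = u_n + h·k2.
x=0.000000, u=-0.360000:
  k1 = f(0.000000, -0.360000) = -0.777600
  k2 = f(0.105000, -0.441648) = -0.953960
  u ← -0.360000 + 0.21·(-0.953960) = -0.560332
x=0.210000, u=-0.560332:
  k1 = f(0.210000, -0.560332) = -1.210316
  k2 = f(0.315000, -0.687415) = -1.484816
  u ← -0.560332 + 0.21·(-1.484816) = -0.872143
x=0.420000, u=-0.872143:
  k1 = f(0.420000, -0.872143) = -1.883829
  k2 = f(0.525000, -1.069945) = -2.311081
  u ← -0.872143 + 0.21·(-2.311081) = -1.357470
u(0.63) ≈ -1.3575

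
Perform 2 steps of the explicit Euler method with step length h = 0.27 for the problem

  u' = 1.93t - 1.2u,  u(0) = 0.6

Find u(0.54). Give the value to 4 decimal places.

0.4149

Euler: u_{n+1} = u_n + h·f(t_n, u_n).
t=0.000000, u=0.600000: f=-0.720000 → u ← 0.600000 + 0.27·(-0.720000) = 0.405600
t=0.270000, u=0.405600: f=0.034380 → u ← 0.405600 + 0.27·0.034380 = 0.414883
u(0.54) ≈ 0.4149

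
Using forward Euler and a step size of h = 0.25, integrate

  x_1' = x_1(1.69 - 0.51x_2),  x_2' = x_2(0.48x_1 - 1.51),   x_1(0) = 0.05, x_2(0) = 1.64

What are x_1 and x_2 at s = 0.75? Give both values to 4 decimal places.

0.1049, 0.4102

Euler on (x_1,x_2): x_1_{n+1} = x_1_n + h·x_1', x_2_{n+1} = x_2_n + h·x_2'.
0.000000: (0.050000, 1.640000); f=(0.042680, -2.437040) → (0.060670, 1.030740)
0.250000: (0.060670, 1.030740); f=(0.070639, -1.526401) → (0.078330, 0.649140)
0.500000: (0.078330, 0.649140); f=(0.106445, -0.955795) → (0.104941, 0.410191)
(x_1(0.75), x_2(0.75)) ≈ (0.1049, 0.4102)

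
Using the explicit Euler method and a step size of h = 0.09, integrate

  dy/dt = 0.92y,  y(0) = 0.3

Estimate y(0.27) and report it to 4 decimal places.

Euler: y_{n+1} = y_n + h·f(t_n, y_n).
t=0.000000, y=0.300000: f=0.276000 → y ← 0.300000 + 0.09·0.276000 = 0.324840
t=0.090000, y=0.324840: f=0.298853 → y ← 0.324840 + 0.09·0.298853 = 0.351737
t=0.180000, y=0.351737: f=0.323598 → y ← 0.351737 + 0.09·0.323598 = 0.380861
y(0.27) ≈ 0.3809

0.3809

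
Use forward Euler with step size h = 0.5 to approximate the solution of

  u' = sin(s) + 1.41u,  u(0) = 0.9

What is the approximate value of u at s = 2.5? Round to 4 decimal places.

Euler: u_{n+1} = u_n + h·f(s_n, u_n).
s=0.000000, u=0.900000: f=1.269000 → u ← 0.900000 + 0.5·1.269000 = 1.534500
s=0.500000, u=1.534500: f=2.643071 → u ← 1.534500 + 0.5·2.643071 = 2.856035
s=1.000000, u=2.856035: f=4.868481 → u ← 2.856035 + 0.5·4.868481 = 5.290276
s=1.500000, u=5.290276: f=8.456784 → u ← 5.290276 + 0.5·8.456784 = 9.518667
s=2.000000, u=9.518667: f=14.330619 → u ← 9.518667 + 0.5·14.330619 = 16.683977
u(2.5) ≈ 16.6840

16.6840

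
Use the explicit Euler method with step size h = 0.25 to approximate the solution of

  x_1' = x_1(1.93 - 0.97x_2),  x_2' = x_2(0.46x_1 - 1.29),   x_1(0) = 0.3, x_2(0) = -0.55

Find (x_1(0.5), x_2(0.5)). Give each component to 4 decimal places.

0.7647, -0.2871

Euler on (x_1,x_2): x_1_{n+1} = x_1_n + h·x_1', x_2_{n+1} = x_2_n + h·x_2'.
0.000000: (0.300000, -0.550000); f=(0.739050, 0.633600) → (0.484762, -0.391600)
0.250000: (0.484762, -0.391600); f=(1.119730, 0.417841) → (0.764695, -0.287140)
(x_1(0.5), x_2(0.5)) ≈ (0.7647, -0.2871)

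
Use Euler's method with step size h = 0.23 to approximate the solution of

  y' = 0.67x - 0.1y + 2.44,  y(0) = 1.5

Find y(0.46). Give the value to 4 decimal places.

2.5767

Euler: y_{n+1} = y_n + h·f(x_n, y_n).
x=0.000000, y=1.500000: f=2.290000 → y ← 1.500000 + 0.23·2.290000 = 2.026700
x=0.230000, y=2.026700: f=2.391430 → y ← 2.026700 + 0.23·2.391430 = 2.576729
y(0.46) ≈ 2.5767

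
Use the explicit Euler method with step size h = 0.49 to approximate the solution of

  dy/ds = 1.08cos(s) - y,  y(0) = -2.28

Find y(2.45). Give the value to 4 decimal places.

Euler: y_{n+1} = y_n + h·f(s_n, y_n).
s=0.000000, y=-2.280000: f=3.360000 → y ← -2.280000 + 0.49·3.360000 = -0.633600
s=0.490000, y=-0.633600: f=1.586519 → y ← -0.633600 + 0.49·1.586519 = 0.143795
s=0.980000, y=0.143795: f=0.457790 → y ← 0.143795 + 0.49·0.457790 = 0.368112
s=1.470000, y=0.368112: f=-0.259436 → y ← 0.368112 + 0.49·(-0.259436) = 0.240988
s=1.960000, y=0.240988: f=-0.650796 → y ← 0.240988 + 0.49·(-0.650796) = -0.077902
y(2.45) ≈ -0.0779

-0.0779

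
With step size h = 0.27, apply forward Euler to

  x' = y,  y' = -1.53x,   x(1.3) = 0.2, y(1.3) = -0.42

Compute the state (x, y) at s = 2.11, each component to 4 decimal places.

-0.1945, -0.5181

Euler on (x,y): x_{n+1} = x_n + h·x', y_{n+1} = y_n + h·y'.
1.300000: (0.200000, -0.420000); f=(-0.420000, -0.306000) → (0.086600, -0.502620)
1.570000: (0.086600, -0.502620); f=(-0.502620, -0.132498) → (-0.049107, -0.538394)
1.840000: (-0.049107, -0.538394); f=(-0.538394, 0.075134) → (-0.194474, -0.518108)
(x(2.11), y(2.11)) ≈ (-0.1945, -0.5181)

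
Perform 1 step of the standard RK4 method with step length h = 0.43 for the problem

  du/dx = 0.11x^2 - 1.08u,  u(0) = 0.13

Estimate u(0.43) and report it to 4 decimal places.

0.0843

RK4: k1 = f(x_n, u_n); k2 = f(x_n + h/2, u_n + (h/2)·k1); k3 = f(x_n + h/2, u_n + (h/2)·k2); k4 = f(x_n + h, u_n + h·k3); u_{n+1} = u_n + (h/6)·(k1 + 2k2 + 2k3 + k4).
x=0.000000, u=0.130000:
  k1 = f(0.000000, 0.130000) = -0.140400
  k2 = f(0.215000, 0.099814) = -0.102714
  k3 = f(0.215000, 0.107916) = -0.111465
  k4 = f(0.430000, 0.082070) = -0.068297
  u ← 0.130000 + (0.43/6)·(k1 + 2k2 + 2k3 + k4) = 0.084344
u(0.43) ≈ 0.0843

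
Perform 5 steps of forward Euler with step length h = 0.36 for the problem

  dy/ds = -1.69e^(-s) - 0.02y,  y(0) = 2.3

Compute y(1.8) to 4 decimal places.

0.5708

Euler: y_{n+1} = y_n + h·f(s_n, y_n).
s=0.000000, y=2.300000: f=-1.736000 → y ← 2.300000 + 0.36·(-1.736000) = 1.675040
s=0.360000, y=1.675040: f=-1.212574 → y ← 1.675040 + 0.36·(-1.212574) = 1.238513
s=0.720000, y=1.238513: f=-0.847382 → y ← 1.238513 + 0.36·(-0.847382) = 0.933456
s=1.080000, y=0.933456: f=-0.592586 → y ← 0.933456 + 0.36·(-0.592586) = 0.720125
s=1.440000, y=0.720125: f=-0.414810 → y ← 0.720125 + 0.36·(-0.414810) = 0.570794
y(1.8) ≈ 0.5708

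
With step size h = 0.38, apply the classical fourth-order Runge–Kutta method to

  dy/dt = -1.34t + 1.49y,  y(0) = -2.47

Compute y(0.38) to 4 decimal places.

RK4: k1 = f(t_n, y_n); k2 = f(t_n + h/2, y_n + (h/2)·k1); k3 = f(t_n + h/2, y_n + (h/2)·k2); k4 = f(t_n + h, y_n + h·k3); y_{n+1} = y_n + (h/6)·(k1 + 2k2 + 2k3 + k4).
t=0.000000, y=-2.470000:
  k1 = f(0.000000, -2.470000) = -3.680300
  k2 = f(0.190000, -3.169257) = -4.976793
  k3 = f(0.190000, -3.415591) = -5.343830
  k4 = f(0.380000, -4.500655) = -7.215177
  y ← -2.470000 + (0.38/6)·(k1 + 2k2 + 2k3 + k4) = -4.467326
y(0.38) ≈ -4.4673

-4.4673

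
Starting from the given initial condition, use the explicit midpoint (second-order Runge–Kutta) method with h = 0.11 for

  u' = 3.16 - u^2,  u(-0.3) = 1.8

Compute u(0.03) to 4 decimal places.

Midpoint: k1 = f(x_n, u_n); k2 = f(x_n + h/2, u_n + (h/2)·k1); u_{n+1} = u_n + h·k2.
x=-0.300000, u=1.800000:
  k1 = f(-0.300000, 1.800000) = -0.080000
  k2 = f(-0.245000, 1.795600) = -0.064179
  u ← 1.800000 + 0.11·(-0.064179) = 1.792940
x=-0.190000, u=1.792940:
  k1 = f(-0.190000, 1.792940) = -0.054635
  k2 = f(-0.135000, 1.789935) = -0.043869
  u ← 1.792940 + 0.11·(-0.043869) = 1.788115
x=-0.080000, u=1.788115:
  k1 = f(-0.080000, 1.788115) = -0.037354
  k2 = f(-0.025000, 1.786060) = -0.030011
  u ← 1.788115 + 0.11·(-0.030011) = 1.784813
u(0.03) ≈ 1.7848

1.7848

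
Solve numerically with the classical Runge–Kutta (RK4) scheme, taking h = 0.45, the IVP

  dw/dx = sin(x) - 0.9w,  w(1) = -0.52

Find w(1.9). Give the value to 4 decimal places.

RK4: k1 = f(x_n, w_n); k2 = f(x_n + h/2, w_n + (h/2)·k1); k3 = f(x_n + h/2, w_n + (h/2)·k2); k4 = f(x_n + h, w_n + h·k3); w_{n+1} = w_n + (h/6)·(k1 + 2k2 + 2k3 + k4).
x=1.000000, w=-0.520000:
  k1 = f(1.000000, -0.520000) = 1.309471
  k2 = f(1.225000, -0.225369) = 1.143638
  k3 = f(1.225000, -0.262681) = 1.177219
  k4 = f(1.450000, 0.009749) = 0.983939
  w ← -0.520000 + (0.45/6)·(k1 + 2k2 + 2k3 + k4) = 0.000134
x=1.450000, w=0.000134:
  k1 = f(1.450000, 0.000134) = 0.992592
  k2 = f(1.675000, 0.223468) = 0.793455
  k3 = f(1.675000, 0.178662) = 0.833780
  k4 = f(1.900000, 0.375335) = 0.608498
  w ← 0.000134 + (0.45/6)·(k1 + 2k2 + 2k3 + k4) = 0.364301
w(1.9) ≈ 0.3643

0.3643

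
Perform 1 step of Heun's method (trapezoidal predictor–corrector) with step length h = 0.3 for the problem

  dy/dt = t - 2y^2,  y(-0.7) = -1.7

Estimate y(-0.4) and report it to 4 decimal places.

-6.7156

Heun: k1 = f(t_n, y_n); k2 = f(t_n + h, y_n + h·k1); y_{n+1} = y_n + (h/2)·(k1 + k2).
t=-0.700000, y=-1.700000:
  k1 = f(-0.700000, -1.700000) = -6.480000
  k2 = f(-0.400000, -3.644000) = -26.957472
  y ← -1.700000 + (0.3/2)·(-6.480000 + (-26.957472)) = -6.715621
y(-0.4) ≈ -6.7156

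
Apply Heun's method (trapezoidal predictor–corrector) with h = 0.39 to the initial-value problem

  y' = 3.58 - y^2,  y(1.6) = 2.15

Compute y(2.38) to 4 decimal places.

Heun: k1 = f(x_n, y_n); k2 = f(x_n + h, y_n + h·k1); y_{n+1} = y_n + (h/2)·(k1 + k2).
x=1.600000, y=2.150000:
  k1 = f(1.600000, 2.150000) = -1.042500
  k2 = f(1.990000, 1.743425) = 0.540469
  y ← 2.150000 + (0.39/2)·(-1.042500 + 0.540469) = 2.052104
x=1.990000, y=2.052104:
  k1 = f(1.990000, 2.052104) = -0.631131
  k2 = f(2.380000, 1.805963) = 0.318498
  y ← 2.052104 + (0.39/2)·(-0.631131 + 0.318498) = 1.991141
y(2.38) ≈ 1.9911

1.9911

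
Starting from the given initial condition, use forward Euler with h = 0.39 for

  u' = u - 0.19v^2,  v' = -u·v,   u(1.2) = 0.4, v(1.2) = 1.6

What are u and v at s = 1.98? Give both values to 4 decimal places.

Euler on (u,v): u_{n+1} = u_n + h·u', v_{n+1} = v_n + h·v'.
1.200000: (0.400000, 1.600000); f=(-0.086400, -0.640000) → (0.366304, 1.350400)
1.590000: (0.366304, 1.350400); f=(0.019824, -0.494657) → (0.374035, 1.157484)
(u(1.98), v(1.98)) ≈ (0.3740, 1.1575)

0.3740, 1.1575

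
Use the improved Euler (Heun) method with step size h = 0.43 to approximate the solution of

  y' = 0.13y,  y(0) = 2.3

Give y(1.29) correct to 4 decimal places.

2.7197

Heun: k1 = f(x_n, y_n); k2 = f(x_n + h, y_n + h·k1); y_{n+1} = y_n + (h/2)·(k1 + k2).
x=0.000000, y=2.300000:
  k1 = f(0.000000, 2.300000) = 0.299000
  k2 = f(0.430000, 2.428570) = 0.315714
  y ← 2.300000 + (0.43/2)·(0.299000 + 0.315714) = 2.432164
x=0.430000, y=2.432164:
  k1 = f(0.430000, 2.432164) = 0.316181
  k2 = f(0.860000, 2.568121) = 0.333856
  y ← 2.432164 + (0.43/2)·(0.316181 + 0.333856) = 2.571921
x=0.860000, y=2.571921:
  k1 = f(0.860000, 2.571921) = 0.334350
  k2 = f(1.290000, 2.715692) = 0.353040
  y ← 2.571921 + (0.43/2)·(0.334350 + 0.353040) = 2.719710
y(1.29) ≈ 2.7197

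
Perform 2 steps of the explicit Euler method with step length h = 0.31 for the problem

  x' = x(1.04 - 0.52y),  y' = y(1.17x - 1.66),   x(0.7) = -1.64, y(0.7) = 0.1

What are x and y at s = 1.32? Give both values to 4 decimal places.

Euler on (x,y): x_{n+1} = x_n + h·x', y_{n+1} = y_n + h·y'.
0.700000: (-1.640000, 0.100000); f=(-1.620320, -0.357880) → (-2.142299, -0.010943)
1.010000: (-2.142299, -0.010943); f=(-2.240181, 0.045593) → (-2.836755, 0.003191)
(x(1.32), y(1.32)) ≈ (-2.8368, 0.0032)

-2.8368, 0.0032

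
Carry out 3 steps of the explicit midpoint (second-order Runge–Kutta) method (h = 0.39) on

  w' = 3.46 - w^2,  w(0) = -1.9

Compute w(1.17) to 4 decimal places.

-4.1504

Midpoint: k1 = f(t_n, w_n); k2 = f(t_n + h/2, w_n + (h/2)·k1); w_{n+1} = w_n + h·k2.
t=0.000000, w=-1.900000:
  k1 = f(0.000000, -1.900000) = -0.150000
  k2 = f(0.195000, -1.929250) = -0.262006
  w ← -1.900000 + 0.39·(-0.262006) = -2.002182
t=0.390000, w=-2.002182:
  k1 = f(0.390000, -2.002182) = -0.548733
  k2 = f(0.585000, -2.109185) = -0.988662
  w ← -2.002182 + 0.39·(-0.988662) = -2.387760
t=0.780000, w=-2.387760:
  k1 = f(0.780000, -2.387760) = -2.241400
  k2 = f(0.975000, -2.824833) = -4.519684
  w ← -2.387760 + 0.39·(-4.519684) = -4.150437
w(1.17) ≈ -4.1504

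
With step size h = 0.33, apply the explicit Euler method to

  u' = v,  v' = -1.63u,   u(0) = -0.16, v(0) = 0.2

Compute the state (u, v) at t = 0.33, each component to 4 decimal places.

Euler on (u,v): u_{n+1} = u_n + h·u', v_{n+1} = v_n + h·v'.
0.000000: (-0.160000, 0.200000); f=(0.200000, 0.260800) → (-0.094000, 0.286064)
(u(0.33), v(0.33)) ≈ (-0.0940, 0.2861)

-0.0940, 0.2861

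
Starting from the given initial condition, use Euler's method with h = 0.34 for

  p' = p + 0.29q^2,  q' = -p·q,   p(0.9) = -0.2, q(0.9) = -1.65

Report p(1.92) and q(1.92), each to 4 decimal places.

0.7172, -1.5782

Euler on (p,q): p_{n+1} = p_n + h·p', q_{n+1} = q_n + h·q'.
0.900000: (-0.200000, -1.650000); f=(0.589525, -0.330000) → (0.000438, -1.762200)
1.240000: (0.000438, -1.762200); f=(0.900990, 0.000773) → (0.306775, -1.761937)
1.580000: (0.306775, -1.761937); f=(1.207058, 0.540518) → (0.717175, -1.578161)
(p(1.92), q(1.92)) ≈ (0.7172, -1.5782)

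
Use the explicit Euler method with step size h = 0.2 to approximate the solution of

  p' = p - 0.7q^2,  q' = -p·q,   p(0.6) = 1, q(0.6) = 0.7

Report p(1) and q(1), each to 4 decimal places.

Euler on (p,q): p_{n+1} = p_n + h·p', q_{n+1} = q_n + h·q'.
0.600000: (1.000000, 0.700000); f=(0.657000, -0.700000) → (1.131400, 0.560000)
0.800000: (1.131400, 0.560000); f=(0.911880, -0.633584) → (1.313776, 0.433283)
(p(1), q(1)) ≈ (1.3138, 0.4333)

1.3138, 0.4333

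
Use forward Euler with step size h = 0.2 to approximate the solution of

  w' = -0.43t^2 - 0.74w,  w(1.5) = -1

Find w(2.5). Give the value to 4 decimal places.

-1.7081

Euler: w_{n+1} = w_n + h·f(t_n, w_n).
t=1.500000, w=-1.000000: f=-0.227500 → w ← -1.000000 + 0.2·(-0.227500) = -1.045500
t=1.700000, w=-1.045500: f=-0.469030 → w ← -1.045500 + 0.2·(-0.469030) = -1.139306
t=1.900000, w=-1.139306: f=-0.709214 → w ← -1.139306 + 0.2·(-0.709214) = -1.281149
t=2.100000, w=-1.281149: f=-0.948250 → w ← -1.281149 + 0.2·(-0.948250) = -1.470799
t=2.300000, w=-1.470799: f=-1.186309 → w ← -1.470799 + 0.2·(-1.186309) = -1.708060
w(2.5) ≈ -1.7081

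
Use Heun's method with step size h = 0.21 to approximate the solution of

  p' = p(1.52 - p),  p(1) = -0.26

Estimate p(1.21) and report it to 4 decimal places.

Heun: k1 = f(s_n, p_n); k2 = f(s_n + h, p_n + h·k1); p_{n+1} = p_n + (h/2)·(k1 + k2).
s=1.000000, p=-0.260000:
  k1 = f(1.000000, -0.260000) = -0.462800
  k2 = f(1.210000, -0.357188) = -0.670509
  p ← -0.260000 + (0.21/2)·(-0.462800 + (-0.670509)) = -0.378997
p(1.21) ≈ -0.3790

-0.3790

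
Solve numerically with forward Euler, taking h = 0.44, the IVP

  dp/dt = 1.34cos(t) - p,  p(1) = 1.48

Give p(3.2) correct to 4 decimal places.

Euler: p_{n+1} = p_n + h·f(t_n, p_n).
t=1.000000, p=1.480000: f=-0.755995 → p ← 1.480000 + 0.44·(-0.755995) = 1.147362
t=1.440000, p=1.147362: f=-0.972594 → p ← 1.147362 + 0.44·(-0.972594) = 0.719421
t=1.880000, p=0.719421: f=-1.127183 → p ← 0.719421 + 0.44·(-1.127183) = 0.223460
t=2.320000, p=0.223460: f=-1.136075 → p ← 0.223460 + 0.44·(-1.136075) = -0.276413
t=2.760000, p=-0.276413: f=-0.967205 → p ← -0.276413 + 0.44·(-0.967205) = -0.701983
p(3.2) ≈ -0.7020

-0.7020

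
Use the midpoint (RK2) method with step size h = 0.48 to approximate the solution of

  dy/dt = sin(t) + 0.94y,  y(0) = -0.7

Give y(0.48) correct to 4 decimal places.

Midpoint: k1 = f(t_n, y_n); k2 = f(t_n + h/2, y_n + (h/2)·k1); y_{n+1} = y_n + h·k2.
t=0.000000, y=-0.700000:
  k1 = f(0.000000, -0.700000) = -0.658000
  k2 = f(0.240000, -0.857920) = -0.568742
  y ← -0.700000 + 0.48·(-0.568742) = -0.972996
y(0.48) ≈ -0.9730

-0.9730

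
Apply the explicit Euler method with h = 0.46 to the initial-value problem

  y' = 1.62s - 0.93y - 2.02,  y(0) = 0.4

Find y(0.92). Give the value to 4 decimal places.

-0.9871

Euler: y_{n+1} = y_n + h·f(s_n, y_n).
s=0.000000, y=0.400000: f=-2.392000 → y ← 0.400000 + 0.46·(-2.392000) = -0.700320
s=0.460000, y=-0.700320: f=-0.623502 → y ← -0.700320 + 0.46·(-0.623502) = -0.987131
y(0.92) ≈ -0.9871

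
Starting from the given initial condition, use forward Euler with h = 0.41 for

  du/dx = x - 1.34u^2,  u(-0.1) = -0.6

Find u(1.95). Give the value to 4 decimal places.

-4.1681

Euler: u_{n+1} = u_n + h·f(x_n, u_n).
x=-0.100000, u=-0.600000: f=-0.582400 → u ← -0.600000 + 0.41·(-0.582400) = -0.838784
x=0.310000, u=-0.838784: f=-0.632769 → u ← -0.838784 + 0.41·(-0.632769) = -1.098219
x=0.720000, u=-1.098219: f=-0.896154 → u ← -1.098219 + 0.41·(-0.896154) = -1.465642
x=1.130000, u=-1.465642: f=-1.748464 → u ← -1.465642 + 0.41·(-1.748464) = -2.182512
x=1.540000, u=-2.182512: f=-4.842903 → u ← -2.182512 + 0.41·(-4.842903) = -4.168103
u(1.95) ≈ -4.1681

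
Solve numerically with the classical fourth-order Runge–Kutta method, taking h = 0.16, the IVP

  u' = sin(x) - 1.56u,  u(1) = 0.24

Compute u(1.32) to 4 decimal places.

0.3770

RK4: k1 = f(x_n, u_n); k2 = f(x_n + h/2, u_n + (h/2)·k1); k3 = f(x_n + h/2, u_n + (h/2)·k2); k4 = f(x_n + h, u_n + h·k3); u_{n+1} = u_n + (h/6)·(k1 + 2k2 + 2k3 + k4).
x=1.000000, u=0.240000:
  k1 = f(1.000000, 0.240000) = 0.467071
  k2 = f(1.080000, 0.277366) = 0.449267
  k3 = f(1.080000, 0.275941) = 0.451489
  k4 = f(1.160000, 0.312238) = 0.429711
  u ← 0.240000 + (0.16/6)·(k1 + 2k2 + 2k3 + k4) = 0.311955
x=1.160000, u=0.311955:
  k1 = f(1.160000, 0.311955) = 0.430154
  k2 = f(1.240000, 0.346367) = 0.405452
  k3 = f(1.240000, 0.344391) = 0.408535
  k4 = f(1.320000, 0.377320) = 0.380096
  u ← 0.311955 + (0.16/6)·(k1 + 2k2 + 2k3 + k4) = 0.376974
u(1.32) ≈ 0.3770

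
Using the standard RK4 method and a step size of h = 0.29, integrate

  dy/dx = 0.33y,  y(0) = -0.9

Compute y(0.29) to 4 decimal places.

RK4: k1 = f(x_n, y_n); k2 = f(x_n + h/2, y_n + (h/2)·k1); k3 = f(x_n + h/2, y_n + (h/2)·k2); k4 = f(x_n + h, y_n + h·k3); y_{n+1} = y_n + (h/6)·(k1 + 2k2 + 2k3 + k4).
x=0.000000, y=-0.900000:
  k1 = f(0.000000, -0.900000) = -0.297000
  k2 = f(0.145000, -0.943065) = -0.311211
  k3 = f(0.145000, -0.945126) = -0.311891
  k4 = f(0.290000, -0.990449) = -0.326848
  y ← -0.900000 + (0.29/6)·(k1 + 2k2 + 2k3 + k4) = -0.990386
y(0.29) ≈ -0.9904

-0.9904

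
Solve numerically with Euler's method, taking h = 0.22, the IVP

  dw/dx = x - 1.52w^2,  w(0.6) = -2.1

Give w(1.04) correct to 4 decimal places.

Euler: w_{n+1} = w_n + h·f(x_n, w_n).
x=0.600000, w=-2.100000: f=-6.103200 → w ← -2.100000 + 0.22·(-6.103200) = -3.442704
x=0.820000, w=-3.442704: f=-17.195360 → w ← -3.442704 + 0.22·(-17.195360) = -7.225683
w(1.04) ≈ -7.2257

-7.2257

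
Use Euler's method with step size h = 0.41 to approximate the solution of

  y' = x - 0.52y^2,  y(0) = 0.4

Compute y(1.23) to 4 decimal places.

0.7872

Euler: y_{n+1} = y_n + h·f(x_n, y_n).
x=0.000000, y=0.400000: f=-0.083200 → y ← 0.400000 + 0.41·(-0.083200) = 0.365888
x=0.410000, y=0.365888: f=0.340386 → y ← 0.365888 + 0.41·0.340386 = 0.505446
x=0.820000, y=0.505446: f=0.687153 → y ← 0.505446 + 0.41·0.687153 = 0.787179
y(1.23) ≈ 0.7872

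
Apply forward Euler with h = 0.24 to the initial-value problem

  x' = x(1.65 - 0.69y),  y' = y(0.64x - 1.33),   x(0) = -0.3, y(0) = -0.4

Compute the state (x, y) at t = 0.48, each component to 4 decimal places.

-0.6308, -0.1557

Euler on (x,y): x_{n+1} = x_n + h·x', y_{n+1} = y_n + h·y'.
0.000000: (-0.300000, -0.400000); f=(-0.577800, 0.608800) → (-0.438672, -0.253888)
0.240000: (-0.438672, -0.253888); f=(-0.800657, 0.408950) → (-0.630830, -0.155740)
(x(0.48), y(0.48)) ≈ (-0.6308, -0.1557)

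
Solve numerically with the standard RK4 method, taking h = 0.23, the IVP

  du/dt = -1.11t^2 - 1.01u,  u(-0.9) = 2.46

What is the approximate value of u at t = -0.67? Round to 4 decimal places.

1.8103

RK4: k1 = f(t_n, u_n); k2 = f(t_n + h/2, u_n + (h/2)·k1); k3 = f(t_n + h/2, u_n + (h/2)·k2); k4 = f(t_n + h, u_n + h·k3); u_{n+1} = u_n + (h/6)·(k1 + 2k2 + 2k3 + k4).
t=-0.900000, u=2.460000:
  k1 = f(-0.900000, 2.460000) = -3.383700
  k2 = f(-0.785000, 2.070874) = -2.775593
  k3 = f(-0.785000, 2.140807) = -2.846225
  k4 = f(-0.670000, 1.805368) = -2.321701
  u ← 2.460000 + (0.23/6)·(k1 + 2k2 + 2k3 + k4) = 1.810287
u(-0.67) ≈ 1.8103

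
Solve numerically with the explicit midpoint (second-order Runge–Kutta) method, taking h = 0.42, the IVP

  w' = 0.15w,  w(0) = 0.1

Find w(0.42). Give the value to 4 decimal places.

0.1065

Midpoint: k1 = f(t_n, w_n); k2 = f(t_n + h/2, w_n + (h/2)·k1); w_{n+1} = w_n + h·k2.
t=0.000000, w=0.100000:
  k1 = f(0.000000, 0.100000) = 0.015000
  k2 = f(0.210000, 0.103150) = 0.015473
  w ← 0.100000 + 0.42·0.015473 = 0.106498
w(0.42) ≈ 0.1065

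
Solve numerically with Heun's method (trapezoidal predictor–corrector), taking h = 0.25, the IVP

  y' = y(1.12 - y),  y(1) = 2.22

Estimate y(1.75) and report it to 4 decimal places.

1.4449

Heun: k1 = f(x_n, y_n); k2 = f(x_n + h, y_n + h·k1); y_{n+1} = y_n + (h/2)·(k1 + k2).
x=1.000000, y=2.220000:
  k1 = f(1.000000, 2.220000) = -2.442000
  k2 = f(1.250000, 1.609500) = -0.787850
  y ← 2.220000 + (0.25/2)·(-2.442000 + (-0.787850)) = 1.816269
x=1.250000, y=1.816269:
  k1 = f(1.250000, 1.816269) = -1.264611
  k2 = f(1.500000, 1.500116) = -0.570218
  y ← 1.816269 + (0.25/2)·(-1.264611 + (-0.570218)) = 1.586915
x=1.500000, y=1.586915:
  k1 = f(1.500000, 1.586915) = -0.740955
  k2 = f(1.750000, 1.401676) = -0.394819
  y ← 1.586915 + (0.25/2)·(-0.740955 + (-0.394819)) = 1.444943
y(1.75) ≈ 1.4449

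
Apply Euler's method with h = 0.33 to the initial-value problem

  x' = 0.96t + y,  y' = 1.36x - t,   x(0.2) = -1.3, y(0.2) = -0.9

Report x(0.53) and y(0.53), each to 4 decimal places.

Euler on (x,y): x_{n+1} = x_n + h·x', y_{n+1} = y_n + h·y'.
0.200000: (-1.300000, -0.900000); f=(-0.708000, -1.968000) → (-1.533640, -1.549440)
(x(0.53), y(0.53)) ≈ (-1.5336, -1.5494)

-1.5336, -1.5494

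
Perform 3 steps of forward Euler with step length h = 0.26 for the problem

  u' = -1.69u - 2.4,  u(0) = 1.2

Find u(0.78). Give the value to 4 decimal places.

Euler: u_{n+1} = u_n + h·f(x_n, u_n).
x=0.000000, u=1.200000: f=-4.428000 → u ← 1.200000 + 0.26·(-4.428000) = 0.048720
x=0.260000, u=0.048720: f=-2.482337 → u ← 0.048720 + 0.26·(-2.482337) = -0.596688
x=0.520000, u=-0.596688: f=-1.391598 → u ← -0.596688 + 0.26·(-1.391598) = -0.958503
u(0.78) ≈ -0.9585

-0.9585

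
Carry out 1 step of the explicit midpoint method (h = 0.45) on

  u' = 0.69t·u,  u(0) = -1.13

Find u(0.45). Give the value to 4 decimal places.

-1.2089

Midpoint: k1 = f(t_n, u_n); k2 = f(t_n + h/2, u_n + (h/2)·k1); u_{n+1} = u_n + h·k2.
t=0.000000, u=-1.130000:
  k1 = f(0.000000, -1.130000) = 0.000000
  k2 = f(0.225000, -1.130000) = -0.175432
  u ← -1.130000 + 0.45·(-0.175432) = -1.208945
u(0.45) ≈ -1.2089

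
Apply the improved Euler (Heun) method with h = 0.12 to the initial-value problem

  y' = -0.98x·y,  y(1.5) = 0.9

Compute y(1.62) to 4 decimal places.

0.7500

Heun: k1 = f(x_n, y_n); k2 = f(x_n + h, y_n + h·k1); y_{n+1} = y_n + (h/2)·(k1 + k2).
x=1.500000, y=0.900000:
  k1 = f(1.500000, 0.900000) = -1.323000
  k2 = f(1.620000, 0.741240) = -1.176793
  y ← 0.900000 + (0.12/2)·(-1.323000 + (-1.176793)) = 0.750012
y(1.62) ≈ 0.7500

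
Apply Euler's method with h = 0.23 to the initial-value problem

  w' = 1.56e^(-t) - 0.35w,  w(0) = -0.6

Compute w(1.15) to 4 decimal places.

Euler: w_{n+1} = w_n + h·f(t_n, w_n).
t=0.000000, w=-0.600000: f=1.770000 → w ← -0.600000 + 0.23·1.770000 = -0.192900
t=0.230000, w=-0.192900: f=1.306987 → w ← -0.192900 + 0.23·1.306987 = 0.107707
t=0.460000, w=0.107707: f=0.947105 → w ← 0.107707 + 0.23·0.947105 = 0.325541
t=0.690000, w=0.325541: f=0.668519 → w ← 0.325541 + 0.23·0.668519 = 0.479301
t=0.920000, w=0.479301: f=0.453934 → w ← 0.479301 + 0.23·0.453934 = 0.583706
w(1.15) ≈ 0.5837

0.5837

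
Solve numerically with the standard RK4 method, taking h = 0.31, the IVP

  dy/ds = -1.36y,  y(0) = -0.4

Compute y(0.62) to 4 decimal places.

-0.1722

RK4: k1 = f(s_n, y_n); k2 = f(s_n + h/2, y_n + (h/2)·k1); k3 = f(s_n + h/2, y_n + (h/2)·k2); k4 = f(s_n + h, y_n + h·k3); y_{n+1} = y_n + (h/6)·(k1 + 2k2 + 2k3 + k4).
s=0.000000, y=-0.400000:
  k1 = f(0.000000, -0.400000) = 0.544000
  k2 = f(0.155000, -0.315680) = 0.429325
  k3 = f(0.155000, -0.333455) = 0.453498
  k4 = f(0.310000, -0.259416) = 0.352805
  y ← -0.400000 + (0.31/6)·(k1 + 2k2 + 2k3 + k4) = -0.262440
s=0.310000, y=-0.262440:
  k1 = f(0.310000, -0.262440) = 0.356918
  k2 = f(0.465000, -0.207118) = 0.281680
  k3 = f(0.465000, -0.218780) = 0.297540
  k4 = f(0.620000, -0.170203) = 0.231475
  y ← -0.262440 + (0.31/6)·(k1 + 2k2 + 2k3 + k4) = -0.172187
y(0.62) ≈ -0.1722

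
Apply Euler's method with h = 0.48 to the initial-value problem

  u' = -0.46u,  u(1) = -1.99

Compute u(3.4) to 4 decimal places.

Euler: u_{n+1} = u_n + h·f(s_n, u_n).
s=1.000000, u=-1.990000: f=0.915400 → u ← -1.990000 + 0.48·0.915400 = -1.550608
s=1.480000, u=-1.550608: f=0.713280 → u ← -1.550608 + 0.48·0.713280 = -1.208234
s=1.960000, u=-1.208234: f=0.555788 → u ← -1.208234 + 0.48·0.555788 = -0.941456
s=2.440000, u=-0.941456: f=0.433070 → u ← -0.941456 + 0.48·0.433070 = -0.733582
s=2.920000, u=-0.733582: f=0.337448 → u ← -0.733582 + 0.48·0.337448 = -0.571607
u(3.4) ≈ -0.5716

-0.5716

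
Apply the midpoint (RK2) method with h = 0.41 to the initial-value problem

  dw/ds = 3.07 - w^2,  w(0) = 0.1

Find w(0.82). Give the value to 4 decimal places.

1.4732

Midpoint: k1 = f(s_n, w_n); k2 = f(s_n + h/2, w_n + (h/2)·k1); w_{n+1} = w_n + h·k2.
s=0.000000, w=0.100000:
  k1 = f(0.000000, 0.100000) = 3.060000
  k2 = f(0.205000, 0.727300) = 2.541035
  w ← 0.100000 + 0.41·2.541035 = 1.141824
s=0.410000, w=1.141824:
  k1 = f(0.410000, 1.141824) = 1.766237
  k2 = f(0.615000, 1.503903) = 0.808276
  w ← 1.141824 + 0.41·0.808276 = 1.473217
w(0.82) ≈ 1.4732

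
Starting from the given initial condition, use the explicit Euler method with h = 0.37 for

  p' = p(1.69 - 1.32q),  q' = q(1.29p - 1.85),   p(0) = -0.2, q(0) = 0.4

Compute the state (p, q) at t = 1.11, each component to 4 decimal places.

Euler on (p,q): p_{n+1} = p_n + h·p', q_{n+1} = q_n + h·q'.
0.000000: (-0.200000, 0.400000); f=(-0.232400, -0.843200) → (-0.285988, 0.088016)
0.370000: (-0.285988, 0.088016); f=(-0.450093, -0.195301) → (-0.452523, 0.015755)
0.740000: (-0.452523, 0.015755); f=(-0.755352, -0.038343) → (-0.732003, 0.001568)
(p(1.11), q(1.11)) ≈ (-0.7320, 0.0016)

-0.7320, 0.0016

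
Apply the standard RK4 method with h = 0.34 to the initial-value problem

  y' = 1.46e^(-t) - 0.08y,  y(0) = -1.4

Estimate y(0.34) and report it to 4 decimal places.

-0.9476

RK4: k1 = f(t_n, y_n); k2 = f(t_n + h/2, y_n + (h/2)·k1); k3 = f(t_n + h/2, y_n + (h/2)·k2); k4 = f(t_n + h, y_n + h·k3); y_{n+1} = y_n + (h/6)·(k1 + 2k2 + 2k3 + k4).
t=0.000000, y=-1.400000:
  k1 = f(0.000000, -1.400000) = 1.572000
  k2 = f(0.170000, -1.132760) = 1.322371
  k3 = f(0.170000, -1.175197) = 1.325766
  k4 = f(0.340000, -0.949239) = 1.115124
  y ← -1.400000 + (0.34/6)·(k1 + 2k2 + 2k3 + k4) = -0.947607
y(0.34) ≈ -0.9476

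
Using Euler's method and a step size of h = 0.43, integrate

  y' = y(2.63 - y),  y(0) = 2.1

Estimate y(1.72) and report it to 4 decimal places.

Euler: y_{n+1} = y_n + h·f(x_n, y_n).
x=0.000000, y=2.100000: f=1.113000 → y ← 2.100000 + 0.43·1.113000 = 2.578590
x=0.430000, y=2.578590: f=0.132565 → y ← 2.578590 + 0.43·0.132565 = 2.635593
x=0.860000, y=2.635593: f=-0.014741 → y ← 2.635593 + 0.43·(-0.014741) = 2.629254
x=1.290000, y=2.629254: f=0.001960 → y ← 2.629254 + 0.43·0.001960 = 2.630097
y(1.72) ≈ 2.6301

2.6301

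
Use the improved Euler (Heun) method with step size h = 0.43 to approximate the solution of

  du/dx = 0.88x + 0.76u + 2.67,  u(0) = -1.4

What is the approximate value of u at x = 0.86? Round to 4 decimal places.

Heun: k1 = f(x_n, u_n); k2 = f(x_n + h, u_n + h·k1); u_{n+1} = u_n + (h/2)·(k1 + k2).
x=0.000000, u=-1.400000:
  k1 = f(0.000000, -1.400000) = 1.606000
  k2 = f(0.430000, -0.709420) = 2.509241
  u ← -1.400000 + (0.43/2)·(1.606000 + 2.509241) = -0.515223
x=0.430000, u=-0.515223:
  k1 = f(0.430000, -0.515223) = 2.656830
  k2 = f(0.860000, 0.627214) = 3.903483
  u ← -0.515223 + (0.43/2)·(2.656830 + 3.903483) = 0.895244
u(0.86) ≈ 0.8952

0.8952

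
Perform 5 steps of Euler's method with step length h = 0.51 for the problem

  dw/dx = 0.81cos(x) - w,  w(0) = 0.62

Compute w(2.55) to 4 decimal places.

-0.0429

Euler: w_{n+1} = w_n + h·f(x_n, w_n).
x=0.000000, w=0.620000: f=0.190000 → w ← 0.620000 + 0.51·0.190000 = 0.716900
x=0.510000, w=0.716900: f=-0.009977 → w ← 0.716900 + 0.51·(-0.009977) = 0.711812
x=1.020000, w=0.711812: f=-0.287885 → w ← 0.711812 + 0.51·(-0.287885) = 0.564990
x=1.530000, w=0.564990: f=-0.531954 → w ← 0.564990 + 0.51·(-0.531954) = 0.293694
x=2.040000, w=0.293694: f=-0.659956 → w ← 0.293694 + 0.51·(-0.659956) = -0.042884
w(2.55) ≈ -0.0429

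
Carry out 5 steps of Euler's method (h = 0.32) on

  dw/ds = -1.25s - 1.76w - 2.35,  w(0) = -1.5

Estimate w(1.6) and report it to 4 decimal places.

Euler: w_{n+1} = w_n + h·f(s_n, w_n).
s=0.000000, w=-1.500000: f=0.290000 → w ← -1.500000 + 0.32·0.290000 = -1.407200
s=0.320000, w=-1.407200: f=-0.273328 → w ← -1.407200 + 0.32·(-0.273328) = -1.494665
s=0.640000, w=-1.494665: f=-0.519390 → w ← -1.494665 + 0.32·(-0.519390) = -1.660870
s=0.960000, w=-1.660870: f=-0.626869 → w ← -1.660870 + 0.32·(-0.626869) = -1.861468
s=1.280000, w=-1.861468: f=-0.673817 → w ← -1.861468 + 0.32·(-0.673817) = -2.077089
w(1.6) ≈ -2.0771

-2.0771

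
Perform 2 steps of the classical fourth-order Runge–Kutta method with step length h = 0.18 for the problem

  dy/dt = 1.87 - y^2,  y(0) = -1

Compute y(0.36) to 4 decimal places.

-0.5648

RK4: k1 = f(t_n, y_n); k2 = f(t_n + h/2, y_n + (h/2)·k1); k3 = f(t_n + h/2, y_n + (h/2)·k2); k4 = f(t_n + h, y_n + h·k3); y_{n+1} = y_n + (h/6)·(k1 + 2k2 + 2k3 + k4).
t=0.000000, y=-1.000000:
  k1 = f(0.000000, -1.000000) = 0.870000
  k2 = f(0.090000, -0.921700) = 1.020469
  k3 = f(0.090000, -0.908158) = 1.045249
  k4 = f(0.180000, -0.811855) = 1.210891
  y ← -1.000000 + (0.18/6)·(k1 + 2k2 + 2k3 + k4) = -0.813630
t=0.180000, y=-0.813630:
  k1 = f(0.180000, -0.813630) = 1.208006
  k2 = f(0.270000, -0.704910) = 1.373102
  k3 = f(0.270000, -0.690051) = 1.393830
  k4 = f(0.360000, -0.562741) = 1.553323
  y ← -0.813630 + (0.18/6)·(k1 + 2k2 + 2k3 + k4) = -0.564774
y(0.36) ≈ -0.5648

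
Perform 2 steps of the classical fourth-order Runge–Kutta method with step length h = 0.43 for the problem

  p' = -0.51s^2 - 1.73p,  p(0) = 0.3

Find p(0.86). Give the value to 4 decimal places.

-0.0096

RK4: k1 = f(s_n, p_n); k2 = f(s_n + h/2, p_n + (h/2)·k1); k3 = f(s_n + h/2, p_n + (h/2)·k2); k4 = f(s_n + h, p_n + h·k3); p_{n+1} = p_n + (h/6)·(k1 + 2k2 + 2k3 + k4).
s=0.000000, p=0.300000:
  k1 = f(0.000000, 0.300000) = -0.519000
  k2 = f(0.215000, 0.188415) = -0.349533
  k3 = f(0.215000, 0.224850) = -0.412566
  k4 = f(0.430000, 0.122597) = -0.306391
  p ← 0.300000 + (0.43/6)·(k1 + 2k2 + 2k3 + k4) = 0.131613
s=0.430000, p=0.131613:
  k1 = f(0.430000, 0.131613) = -0.321989
  k2 = f(0.645000, 0.062385) = -0.320099
  k3 = f(0.645000, 0.062792) = -0.320802
  k4 = f(0.860000, -0.006332) = -0.366242
  p ← 0.131613 + (0.43/6)·(k1 + 2k2 + 2k3 + k4) = -0.009573
p(0.86) ≈ -0.0096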